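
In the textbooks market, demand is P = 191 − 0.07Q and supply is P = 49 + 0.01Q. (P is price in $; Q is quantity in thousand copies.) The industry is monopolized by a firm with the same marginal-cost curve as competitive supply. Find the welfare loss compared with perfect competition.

$27445.44 thousand

Competitive equilibrium: 191 − 0.07Q = 49 + 0.01Q → Q* = 1775, P* = 66.75.
Marginal revenue: MR = 191 − 0.14Q. Set MR = MC: 191 − 0.14Q = 49 + 0.01Q → Q_m = 946.66667.
Price P_m = 191 − 0.07·946.66667 = 124.73333; MC(Q_m) = 49 + 0.01·946.66667 = 58.46667.
Competitive Q* = 1775, so ΔQ = 828.33333; wedge = 124.73333 − 58.46667 = 66.26666.
The triangle = ½ × 828.33333 × 66.26666 = $27445.44 thousand.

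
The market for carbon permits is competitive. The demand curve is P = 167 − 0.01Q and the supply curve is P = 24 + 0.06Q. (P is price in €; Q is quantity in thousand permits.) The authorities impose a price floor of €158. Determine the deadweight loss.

Competitive equilibrium: 167 − 0.01Q = 24 + 0.06Q → Q* = 2042.85714, P* = 146.57143.
At the floor P = 158, quantity demanded = (167 − 158)/0.01 = 900.
Sellers' marginal cost at Q' = 900: 24 + 0.06·900 = 78.
ΔQ = 2042.85714 − 900 = 1142.85714; wedge = 158 − 78 = 80.
DWL = ½ × 1142.85714 × 80 = €45714.29 thousand.

€45714.29 thousand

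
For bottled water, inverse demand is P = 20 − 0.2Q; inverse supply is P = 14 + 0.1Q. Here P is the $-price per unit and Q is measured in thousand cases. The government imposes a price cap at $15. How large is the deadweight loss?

Competitive equilibrium: 20 − 0.2Q = 14 + 0.1Q → Q* = 20, P* = 16.
At the ceiling P = 15, quantity supplied = (15 − 14)/0.1 = 10.
Willingness to pay at Q' = 10: 20 − 0.2·10 = 18.
ΔQ = 20 − 10 = 10; wedge = 18 − 15 = 3.
The triangle = ½ × 10 × 3 = $15 thousand.

$15 thousand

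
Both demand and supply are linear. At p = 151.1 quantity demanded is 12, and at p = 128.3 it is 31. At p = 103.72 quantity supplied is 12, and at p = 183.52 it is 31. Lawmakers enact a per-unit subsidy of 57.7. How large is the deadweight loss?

308.27

Demand slope = (128.3 − 151.1)/(31 − 12) = −1.2, so p = 165.5 − 1.2q.
Supply slope = (183.52 − 103.72)/(31 − 12) = 4.2, so p = 53.32 + 4.2q.
Competitive equilibrium: 165.5 − 1.2q = 53.32 + 4.2q → q* = 20.7741, p* = 140.5711.
The subsidy lowers effective supply by 57.7: p = 4.2q − 4.38.
New quantity: 165.5 − 1.2q = 4.2q − 4.38 → q' = 31.4593.
Overproduction Δq = 31.4593 − 20.7741 = 10.6852; wedge = subsidy = 57.7.
DWL = ½ × 10.6852 × 57.7 = 308.27.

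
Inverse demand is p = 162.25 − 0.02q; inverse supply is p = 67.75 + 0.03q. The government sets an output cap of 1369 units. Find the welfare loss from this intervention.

Competitive equilibrium: 162.25 − 0.02q = 67.75 + 0.03q → q* = 1890, p* = 124.45.
At q = 1369: demand price = 162.25 − 0.02·1369 = 134.87; supply price = 67.75 + 0.03·1369 = 108.82.
Δq = 1890 − 1369 = 521; wedge = 134.87 − 108.82 = 26.05.
The triangle = ½ × 521 × 26.05 = 6786.025.

6786.025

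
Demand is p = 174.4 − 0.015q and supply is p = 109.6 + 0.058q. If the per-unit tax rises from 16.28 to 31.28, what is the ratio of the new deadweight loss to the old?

3.692

Competitive equilibrium: 174.4 − 0.015q = 109.6 + 0.058q → q* = 887.6712, p* = 161.0849.
For a per-unit tax t: Δq = t/0.073, so DWL = ½·t·(t/0.073) = t²/0.146.
At t = 16.28: DWL = 1815.332. At t = 31.28: DWL = 6701.633.
Ratio = (31.28/16.28)² = 3.692.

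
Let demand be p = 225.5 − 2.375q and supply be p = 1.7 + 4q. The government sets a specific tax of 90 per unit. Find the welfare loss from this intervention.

635.29

Competitive equilibrium: 225.5 − 2.375q = 1.7 + 4q → q* = 35.10588, p* = 142.12353.
With the tax, the buyer price exceeds the seller price by 90: (225.5 − 2.375q) − (1.7 + 4q) = 90 → q' = 20.98824.
Δq = 35.10588 − 20.98824 = 14.11764; the wedge equals the tax, 90.
Welfare loss = ½ × 14.11764 × 90 = 635.29.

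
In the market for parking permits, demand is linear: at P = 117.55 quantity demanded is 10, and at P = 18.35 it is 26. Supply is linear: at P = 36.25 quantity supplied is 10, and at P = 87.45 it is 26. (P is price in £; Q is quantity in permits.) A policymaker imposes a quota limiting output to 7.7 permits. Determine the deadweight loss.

Demand slope = (18.35 − 117.55)/(26 − 10) = −6.2, so P = 179.55 − 6.2Q.
Supply slope = (87.45 − 36.25)/(26 − 10) = 3.2, so P = 4.25 + 3.2Q.
Competitive equilibrium: 179.55 − 6.2Q = 4.25 + 3.2Q → Q* = 18.6489, P* = 63.9266.
At Q = 7.7: demand price = 179.55 − 6.2·7.7 = 131.81; supply price = 4.25 + 3.2·7.7 = 28.89.
ΔQ = 18.6489 − 7.7 = 10.9489; wedge = 131.81 − 28.89 = 102.92.
DWL = ½ × 10.9489 × 102.92 = £563.43.

£563.43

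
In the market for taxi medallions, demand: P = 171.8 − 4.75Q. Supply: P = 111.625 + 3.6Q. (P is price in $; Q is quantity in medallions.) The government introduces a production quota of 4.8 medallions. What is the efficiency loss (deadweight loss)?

$24.18

Competitive equilibrium: 171.8 − 4.75Q = 111.625 + 3.6Q → Q* = 7.2066, P* = 137.5687.
At Q = 4.8: demand price = 171.8 − 4.75·4.8 = 149; supply price = 111.625 + 3.6·4.8 = 128.905.
ΔQ = 7.2066 − 4.8 = 2.4066; wedge = 149 − 128.905 = 20.095.
Welfare loss = ½ × 2.4066 × 20.095 = $24.18.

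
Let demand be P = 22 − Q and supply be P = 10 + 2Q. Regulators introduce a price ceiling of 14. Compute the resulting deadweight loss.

6

Competitive equilibrium: 22 − Q = 10 + 2Q → Q* = 4, P* = 18.
At the ceiling P = 14, quantity supplied = (14 − 10)/2 = 2.
Willingness to pay at Q' = 2: 22 − 1·2 = 20.
ΔQ = 4 − 2 = 2; wedge = 20 − 14 = 6.
Deadweight loss = ½ × 2 × 6 = 6.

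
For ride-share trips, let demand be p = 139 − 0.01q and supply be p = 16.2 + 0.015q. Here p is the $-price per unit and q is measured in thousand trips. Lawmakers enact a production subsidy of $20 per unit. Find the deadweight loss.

$8000 thousand

Competitive equilibrium: 139 − 0.01q = 16.2 + 0.015q → q* = 4912, p* = 89.88.
The subsidy lowers effective supply by 20: p = 0.015q − 3.8.
New quantity: 139 − 0.01q = 0.015q − 3.8 → q' = 5712.
Overproduction Δq = 5712 − 4912 = 800; wedge = subsidy = 20.
The triangle = ½ × 800 × 20 = $8000 thousand.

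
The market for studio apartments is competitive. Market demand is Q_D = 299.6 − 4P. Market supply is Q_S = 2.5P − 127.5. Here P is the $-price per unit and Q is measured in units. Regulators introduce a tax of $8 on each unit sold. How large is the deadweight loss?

$49.23

In inverse form: demand P = 74.9 − 0.25Q, supply P = 51 + 0.4Q.
Competitive equilibrium: 74.9 − 0.25Q = 51 + 0.4Q → Q* = 36.7692, P* = 65.7077.
With the tax, the buyer price exceeds the seller price by 8: (74.9 − 0.25Q) − (51 + 0.4Q) = 8 → Q' = 24.4615.
ΔQ = 36.7692 − 24.4615 = 12.3077; the wedge equals the tax, 8.
Welfare loss = ½ × 12.3077 × 8 = $49.23.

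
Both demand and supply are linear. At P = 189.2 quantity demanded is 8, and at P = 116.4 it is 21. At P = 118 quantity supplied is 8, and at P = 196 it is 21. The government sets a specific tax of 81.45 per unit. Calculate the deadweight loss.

Demand slope = (116.4 − 189.2)/(21 − 8) = −5.6, so P = 234 − 5.6Q.
Supply slope = (196 − 118)/(21 − 8) = 6, so P = 70 + 6Q.
Competitive equilibrium: 234 − 5.6Q = 70 + 6Q → Q* = 14.1379, P* = 154.8276.
With the tax, the buyer price exceeds the seller price by 81.45: (234 − 5.6Q) − (70 + 6Q) = 81.45 → Q' = 7.1164.
ΔQ = 14.1379 − 7.1164 = 7.0215; the wedge equals the tax, 81.45.
DWL = ½ × 7.0215 × 81.45 = 285.95.

285.95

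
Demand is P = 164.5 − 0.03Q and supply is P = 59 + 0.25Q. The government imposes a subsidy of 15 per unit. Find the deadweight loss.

401.79

Competitive equilibrium: 164.5 − 0.03Q = 59 + 0.25Q → Q* = 376.7857, P* = 153.1964.
The subsidy lowers effective supply by 15: P = 44 + 0.25Q.
New quantity: 164.5 − 0.03Q = 44 + 0.25Q → Q' = 430.3571.
Overproduction ΔQ = 430.3571 − 376.7857 = 53.5714; wedge = subsidy = 15.
The triangle = ½ × 53.5714 × 15 = 401.79.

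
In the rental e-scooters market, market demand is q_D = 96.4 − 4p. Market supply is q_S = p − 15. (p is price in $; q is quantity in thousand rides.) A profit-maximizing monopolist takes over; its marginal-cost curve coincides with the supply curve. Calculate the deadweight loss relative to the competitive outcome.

In inverse form: demand p = 24.1 − 0.25q, supply p = 15 + q.
Competitive equilibrium: 24.1 − 0.25q = 15 + q → q* = 7.28, p* = 22.28.
Marginal revenue: MR = 24.1 − 0.5q. Set MR = MC: 24.1 − 0.5q = 15 + q → q_m = 6.0667.
Price p_m = 24.1 − 0.25·6.0667 = 22.5833; MC(q_m) = 15 + 1·6.0667 = 21.0667.
Competitive q* = 7.28, so Δq = 1.2133; wedge = 22.5833 − 21.0667 = 1.5166.
Welfare loss = ½ × 1.2133 × 1.5166 = $0.92 thousand.

$0.92 thousand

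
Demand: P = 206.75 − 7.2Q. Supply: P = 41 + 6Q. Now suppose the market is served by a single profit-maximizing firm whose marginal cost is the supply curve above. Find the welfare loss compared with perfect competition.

129.63

Competitive equilibrium: 206.75 − 7.2Q = 41 + 6Q → Q* = 12.5568, P* = 116.3409.
Marginal revenue: MR = 206.75 − 14.4Q. Set MR = MC: 206.75 − 14.4Q = 41 + 6Q → Q_m = 8.125.
Price P_m = 206.75 − 7.2·8.125 = 148.25; MC(Q_m) = 41 + 6·8.125 = 89.75.
Competitive Q* = 12.5568, so ΔQ = 4.4318; wedge = 148.25 − 89.75 = 58.5.
Welfare loss = ½ × 4.4318 × 58.5 = 129.63.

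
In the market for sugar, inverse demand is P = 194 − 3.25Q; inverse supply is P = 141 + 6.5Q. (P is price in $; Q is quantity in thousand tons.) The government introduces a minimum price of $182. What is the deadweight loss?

Competitive equilibrium: 194 − 3.25Q = 141 + 6.5Q → Q* = 5.4359, P* = 176.3333.
At the floor P = 182, quantity demanded = (194 − 182)/3.25 = 3.6923.
Sellers' marginal cost at Q' = 3.6923: 141 + 6.5·3.6923 = 165.
ΔQ = 5.4359 − 3.6923 = 1.7436; wedge = 182 − 165 = 17.
Deadweight loss = ½ × 1.7436 × 17 = $14.82 thousand.

$14.82 thousand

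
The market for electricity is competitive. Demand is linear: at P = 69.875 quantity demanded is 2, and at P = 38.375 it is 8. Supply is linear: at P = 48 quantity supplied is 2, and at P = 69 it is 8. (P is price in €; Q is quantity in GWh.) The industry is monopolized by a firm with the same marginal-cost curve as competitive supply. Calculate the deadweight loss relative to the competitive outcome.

€12.46

Demand slope = (38.375 − 69.875)/(8 − 2) = −5.25, so P = 80.375 − 5.25Q.
Supply slope = (69 − 48)/(8 − 2) = 3.5, so P = 41 + 3.5Q.
Competitive equilibrium: 80.375 − 5.25Q = 41 + 3.5Q → Q* = 4.5, P* = 56.75.
Marginal revenue: MR = 80.375 − 10.5Q. Set MR = MC: 80.375 − 10.5Q = 41 + 3.5Q → Q_m = 2.8125.
Price P_m = 80.375 − 5.25·2.8125 = 65.6094; MC(Q_m) = 41 + 3.5·2.8125 = 50.8438.
Competitive Q* = 4.5, so ΔQ = 1.6875; wedge = 65.6094 − 50.8438 = 14.7656.
The triangle = ½ × 1.6875 × 14.7656 = €12.46.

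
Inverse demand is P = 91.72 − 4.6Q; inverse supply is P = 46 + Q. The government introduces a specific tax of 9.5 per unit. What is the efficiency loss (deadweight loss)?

Competitive equilibrium: 91.72 − 4.6Q = 46 + Q → Q* = 8.1643, P* = 54.1643.
With the tax, the buyer price exceeds the seller price by 9.5: (91.72 − 4.6Q) − (46 + Q) = 9.5 → Q' = 6.4679.
ΔQ = 8.1643 − 6.4679 = 1.6964; the wedge equals the tax, 9.5.
The triangle = ½ × 1.6964 × 9.5 = 8.06.

8.06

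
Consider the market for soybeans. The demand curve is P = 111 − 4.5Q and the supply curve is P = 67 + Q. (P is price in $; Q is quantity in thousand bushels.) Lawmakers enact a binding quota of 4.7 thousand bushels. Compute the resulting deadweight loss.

Competitive equilibrium: 111 − 4.5Q = 67 + Q → Q* = 8, P* = 75.
At Q = 4.7: demand price = 111 − 4.5·4.7 = 89.85; supply price = 67 + 1·4.7 = 71.7.
ΔQ = 8 − 4.7 = 3.3; wedge = 89.85 − 71.7 = 18.15.
The triangle = ½ × 3.3 × 18.15 = $29.95 thousand.

$29.95 thousand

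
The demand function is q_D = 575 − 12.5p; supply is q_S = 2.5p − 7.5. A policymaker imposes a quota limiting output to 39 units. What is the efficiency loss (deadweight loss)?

In inverse form: demand p = 46 − 0.08q, supply p = 3 + 0.4q.
Competitive equilibrium: 46 − 0.08q = 3 + 0.4q → q* = 89.5833, p* = 38.8333.
At q = 39: demand price = 46 − 0.08·39 = 42.88; supply price = 3 + 0.4·39 = 18.6.
Δq = 89.5833 − 39 = 50.5833; wedge = 42.88 − 18.6 = 24.28.
Deadweight loss = ½ × 50.5833 × 24.28 = 614.08.

614.08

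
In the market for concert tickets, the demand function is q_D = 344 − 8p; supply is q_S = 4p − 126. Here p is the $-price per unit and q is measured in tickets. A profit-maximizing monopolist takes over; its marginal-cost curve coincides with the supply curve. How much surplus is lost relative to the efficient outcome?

In inverse form: demand p = 43 − 0.125q, supply p = 31.5 + 0.25q.
Competitive equilibrium: 43 − 0.125q = 31.5 + 0.25q → q* = 30.6667, p* = 39.1667.
Marginal revenue: MR = 43 − 0.25q. Set MR = MC: 43 − 0.25q = 31.5 + 0.25q → q_m = 23.
Price p_m = 43 − 0.125·23 = 40.125; MC(q_m) = 31.5 + 0.25·23 = 37.25.
Competitive q* = 30.6667, so Δq = 7.6667; wedge = 40.125 − 37.25 = 2.875.
DWL = ½ × 7.6667 × 2.875 = $11.02.

$11.02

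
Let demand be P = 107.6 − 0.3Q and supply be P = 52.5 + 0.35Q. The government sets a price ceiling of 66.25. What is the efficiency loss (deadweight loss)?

672.34

Competitive equilibrium: 107.6 − 0.3Q = 52.5 + 0.35Q → Q* = 84.7692, P* = 82.1692.
At the ceiling P = 66.25, quantity supplied = (66.25 − 52.5)/0.35 = 39.2857.
Willingness to pay at Q' = 39.2857: 107.6 − 0.3·39.2857 = 95.8143.
ΔQ = 84.7692 − 39.2857 = 45.4835; wedge = 95.8143 − 66.25 = 29.5643.
Deadweight loss = ½ × 45.4835 × 29.5643 = 672.34.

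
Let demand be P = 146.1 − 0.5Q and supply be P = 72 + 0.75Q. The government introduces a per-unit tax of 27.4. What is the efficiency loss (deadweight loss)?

Competitive equilibrium: 146.1 − 0.5Q = 72 + 0.75Q → Q* = 59.28, P* = 116.46.
With the tax, the buyer price exceeds the seller price by 27.4: (146.1 − 0.5Q) − (72 + 0.75Q) = 27.4 → Q' = 37.36.
ΔQ = 59.28 − 37.36 = 21.92; the wedge equals the tax, 27.4.
Deadweight loss = ½ × 21.92 × 27.4 = 300.304.

300.304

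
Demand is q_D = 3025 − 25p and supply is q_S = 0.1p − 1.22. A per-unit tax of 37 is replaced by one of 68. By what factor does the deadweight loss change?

In inverse form: demand p = 121 − 0.04q, supply p = 12.2 + 10q.
Competitive equilibrium: 121 − 0.04q = 12.2 + 10q → q* = 10.8367, p* = 120.5665.
For a per-unit tax t: Δq = t/10.04, so DWL = ½·t·(t/10.04) = t²/20.08.
At t = 37: DWL = 68.177. At t = 68: DWL = 230.279.
Ratio = (68/37)² = 3.378.

3.378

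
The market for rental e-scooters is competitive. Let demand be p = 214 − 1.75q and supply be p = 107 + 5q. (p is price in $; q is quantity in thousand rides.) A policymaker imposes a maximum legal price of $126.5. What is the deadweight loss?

Competitive equilibrium: 214 − 1.75q = 107 + 5q → q* = 15.8519, p* = 186.2593.
At the ceiling p = 126.5, quantity supplied = (126.5 − 107)/5 = 3.9.
Willingness to pay at q' = 3.9: 214 − 1.75·3.9 = 207.175.
Δq = 15.8519 − 3.9 = 11.9519; wedge = 207.175 − 126.5 = 80.675.
Deadweight loss = ½ × 11.9519 × 80.675 = $482.11 thousand.

$482.11 thousand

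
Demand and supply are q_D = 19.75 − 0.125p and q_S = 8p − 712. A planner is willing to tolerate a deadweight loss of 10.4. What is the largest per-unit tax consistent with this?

13

In inverse form: demand p = 158 − 8q, supply p = 89 + 0.125q.
Competitive equilibrium: 158 − 8q = 89 + 0.125q → q* = 8.4923, p* = 90.0615.
A tax t gives Δq = t/8.125 and wedge t, so DWL = t²/16.25.
t²/16.25 = 10.4 → t² = 169 → t = 13.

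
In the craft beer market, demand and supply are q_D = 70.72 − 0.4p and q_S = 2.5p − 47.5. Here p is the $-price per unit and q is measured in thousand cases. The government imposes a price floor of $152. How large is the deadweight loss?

$2870.56 thousand

In inverse form: demand p = 176.8 − 2.5q, supply p = 19 + 0.4q.
Competitive equilibrium: 176.8 − 2.5q = 19 + 0.4q → q* = 54.4138, p* = 40.7655.
At the floor p = 152, quantity demanded = (176.8 − 152)/2.5 = 9.92.
Sellers' marginal cost at q' = 9.92: 19 + 0.4·9.92 = 22.968.
Δq = 54.4138 − 9.92 = 44.4938; wedge = 152 − 22.968 = 129.032.
DWL = ½ × 44.4938 × 129.032 = $2870.56 thousand.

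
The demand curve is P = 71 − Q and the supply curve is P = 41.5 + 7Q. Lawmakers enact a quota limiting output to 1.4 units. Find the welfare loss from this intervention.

20.93

Competitive equilibrium: 71 − Q = 41.5 + 7Q → Q* = 3.6875, P* = 67.3125.
At Q = 1.4: demand price = 71 − 1·1.4 = 69.6; supply price = 41.5 + 7·1.4 = 51.3.
ΔQ = 3.6875 − 1.4 = 2.2875; wedge = 69.6 − 51.3 = 18.3.
Deadweight loss = ½ × 2.2875 × 18.3 = 20.93.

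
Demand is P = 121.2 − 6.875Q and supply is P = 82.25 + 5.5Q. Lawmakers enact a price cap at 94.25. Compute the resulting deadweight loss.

5.77

Competitive equilibrium: 121.2 − 6.875Q = 82.25 + 5.5Q → Q* = 3.1475, P* = 99.5611.
At the ceiling P = 94.25, quantity supplied = (94.25 − 82.25)/5.5 = 2.1818.
Willingness to pay at Q' = 2.1818: 121.2 − 6.875·2.1818 = 106.2001.
ΔQ = 3.1475 − 2.1818 = 0.9657; wedge = 106.2001 − 94.25 = 11.9501.
Deadweight loss = ½ × 0.9657 × 11.9501 = 5.77.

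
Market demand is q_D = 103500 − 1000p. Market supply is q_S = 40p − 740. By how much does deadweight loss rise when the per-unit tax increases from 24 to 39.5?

18927.88

In inverse form: demand p = 103.5 − 0.001q, supply p = 18.5 + 0.025q.
Competitive equilibrium: 103.5 − 0.001q = 18.5 + 0.025q → q* = 3269.2308, p* = 100.2308.
For a per-unit tax t: Δq = t/0.026, so DWL = ½·t·(t/0.026) = t²/0.052.
At t = 24: DWL = 11076.9231. At t = 39.5: DWL = 30004.8077.
Increase = 30004.8077 − 11076.9231 = 18927.88.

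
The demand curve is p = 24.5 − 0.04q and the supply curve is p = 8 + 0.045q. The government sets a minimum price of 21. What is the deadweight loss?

483.11

Competitive equilibrium: 24.5 − 0.04q = 8 + 0.045q → q* = 194.1176, p* = 16.7353.
At the floor p = 21, quantity demanded = (24.5 − 21)/0.04 = 87.5.
Sellers' marginal cost at q' = 87.5: 8 + 0.045·87.5 = 11.9375.
Δq = 194.1176 − 87.5 = 106.6176; wedge = 21 − 11.9375 = 9.0625.
DWL = ½ × 106.6176 × 9.0625 = 483.11.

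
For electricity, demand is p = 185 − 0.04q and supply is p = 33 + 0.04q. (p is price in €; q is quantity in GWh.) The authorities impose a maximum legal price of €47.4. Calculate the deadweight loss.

€94864

Competitive equilibrium: 185 − 0.04q = 33 + 0.04q → q* = 1900, p* = 109.
At the ceiling p = 47.4, quantity supplied = (47.4 − 33)/0.04 = 360.
Willingness to pay at q' = 360: 185 − 0.04·360 = 170.6.
Δq = 1900 − 360 = 1540; wedge = 170.6 − 47.4 = 123.2.
The triangle = ½ × 1540 × 123.2 = €94864.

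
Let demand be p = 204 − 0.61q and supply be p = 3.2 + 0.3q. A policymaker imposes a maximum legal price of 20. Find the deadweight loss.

Competitive equilibrium: 204 − 0.61q = 3.2 + 0.3q → q* = 220.65934, p* = 69.3978.
At the ceiling p = 20, quantity supplied = (20 − 3.2)/0.3 = 56.
Willingness to pay at q' = 56: 204 − 0.61·56 = 169.84.
Δq = 220.65934 − 56 = 164.65934; wedge = 169.84 − 20 = 149.84.
The triangle = ½ × 164.65934 × 149.84 = 12336.28.

12336.28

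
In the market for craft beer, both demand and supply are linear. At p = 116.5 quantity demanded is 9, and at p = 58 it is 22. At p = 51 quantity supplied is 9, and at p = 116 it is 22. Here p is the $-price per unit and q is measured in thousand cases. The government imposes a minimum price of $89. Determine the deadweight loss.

Demand slope = (58 − 116.5)/(22 − 9) = −4.5, so p = 157 − 4.5q.
Supply slope = (116 − 51)/(22 − 9) = 5, so p = 6 + 5q.
Competitive equilibrium: 157 − 4.5q = 6 + 5q → q* = 15.8947, p* = 85.4737.
At the floor p = 89, quantity demanded = (157 − 89)/4.5 = 15.1111.
Sellers' marginal cost at q' = 15.1111: 6 + 5·15.1111 = 81.5555.
Δq = 15.8947 − 15.1111 = 0.7836; wedge = 89 − 81.5555 = 7.4445.
Welfare loss = ½ × 0.7836 × 7.4445 = $2.92 thousand.

$2.92 thousand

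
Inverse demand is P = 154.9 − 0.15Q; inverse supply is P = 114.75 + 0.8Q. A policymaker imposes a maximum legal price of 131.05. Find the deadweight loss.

Competitive equilibrium: 154.9 − 0.15Q = 114.75 + 0.8Q → Q* = 42.2632, P* = 148.5605.
At the ceiling P = 131.05, quantity supplied = (131.05 − 114.75)/0.8 = 20.375.
Willingness to pay at Q' = 20.375: 154.9 − 0.15·20.375 = 151.8438.
ΔQ = 42.2632 − 20.375 = 21.8882; wedge = 151.8438 − 131.05 = 20.7938.
DWL = ½ × 21.8882 × 20.7938 = 227.57.

227.57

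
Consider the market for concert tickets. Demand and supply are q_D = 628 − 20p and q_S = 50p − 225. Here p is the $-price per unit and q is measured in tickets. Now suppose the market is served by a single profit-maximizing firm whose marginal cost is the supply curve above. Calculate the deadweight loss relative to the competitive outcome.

$897.33

In inverse form: demand p = 31.4 − 0.05q, supply p = 4.5 + 0.02q.
Competitive equilibrium: 31.4 − 0.05q = 4.5 + 0.02q → q* = 384.28571, p* = 12.18571.
Marginal revenue: MR = 31.4 − 0.1q. Set MR = MC: 31.4 − 0.1q = 4.5 + 0.02q → q_m = 224.16667.
Price p_m = 31.4 − 0.05·224.16667 = 20.19167; MC(q_m) = 4.5 + 0.02·224.16667 = 8.98333.
Competitive q* = 384.28571, so Δq = 160.11904; wedge = 20.19167 − 8.98333 = 11.20834.
The triangle = ½ × 160.11904 × 11.20834 = $897.33.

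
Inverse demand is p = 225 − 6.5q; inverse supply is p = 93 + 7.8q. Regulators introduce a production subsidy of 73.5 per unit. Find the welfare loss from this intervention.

Competitive equilibrium: 225 − 6.5q = 93 + 7.8q → q* = 9.2308, p* = 165.
The subsidy lowers effective supply by 73.5: p = 19.5 + 7.8q.
New quantity: 225 − 6.5q = 19.5 + 7.8q → q' = 14.3706.
Overproduction Δq = 14.3706 − 9.2308 = 5.1398; wedge = subsidy = 73.5.
The triangle = ½ × 5.1398 × 73.5 = 188.89.

188.89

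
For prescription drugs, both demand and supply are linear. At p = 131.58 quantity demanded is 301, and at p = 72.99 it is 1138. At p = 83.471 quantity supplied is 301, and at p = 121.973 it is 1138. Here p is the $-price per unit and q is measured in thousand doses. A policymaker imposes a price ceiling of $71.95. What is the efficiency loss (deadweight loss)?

$25663.65 thousand

Demand slope = (72.99 − 131.58)/(1138 − 301) = −0.07, so p = 152.65 − 0.07q.
Supply slope = (121.973 − 83.471)/(1138 − 301) = 0.046, so p = 69.625 + 0.046q.
Competitive equilibrium: 152.65 − 0.07q = 69.625 + 0.046q → q* = 715.73276, p* = 102.54871.
At the ceiling p = 71.95, quantity supplied = (71.95 − 69.625)/0.046 = 50.54348.
Willingness to pay at q' = 50.54348: 152.65 − 0.07·50.54348 = 149.11196.
Δq = 715.73276 − 50.54348 = 665.18928; wedge = 149.11196 − 71.95 = 77.16196.
DWL = ½ × 665.18928 × 77.16196 = $25663.65 thousand.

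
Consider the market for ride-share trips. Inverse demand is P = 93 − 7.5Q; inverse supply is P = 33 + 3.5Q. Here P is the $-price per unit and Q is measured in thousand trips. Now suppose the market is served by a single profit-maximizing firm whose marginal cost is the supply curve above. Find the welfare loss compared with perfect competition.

Competitive equilibrium: 93 − 7.5Q = 33 + 3.5Q → Q* = 5.4545, P* = 52.0909.
Marginal revenue: MR = 93 − 15Q. Set MR = MC: 93 − 15Q = 33 + 3.5Q → Q_m = 3.2432.
Price P_m = 93 − 7.5·3.2432 = 68.676; MC(Q_m) = 33 + 3.5·3.2432 = 44.3512.
Competitive Q* = 5.4545, so ΔQ = 2.2113; wedge = 68.676 − 44.3512 = 24.3248.
Welfare loss = ½ × 2.2113 × 24.3248 = $26.89 thousand.

$26.89 thousand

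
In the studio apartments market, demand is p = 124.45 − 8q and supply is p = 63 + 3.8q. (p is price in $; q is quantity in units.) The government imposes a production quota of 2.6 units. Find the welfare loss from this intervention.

Competitive equilibrium: 124.45 − 8q = 63 + 3.8q → q* = 5.2076, p* = 82.789.
At q = 2.6: demand price = 124.45 − 8·2.6 = 103.65; supply price = 63 + 3.8·2.6 = 72.88.
Δq = 5.2076 − 2.6 = 2.6076; wedge = 103.65 − 72.88 = 30.77.
Welfare loss = ½ × 2.6076 × 30.77 = $40.12.

$40.12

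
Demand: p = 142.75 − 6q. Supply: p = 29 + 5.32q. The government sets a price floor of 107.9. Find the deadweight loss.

Competitive equilibrium: 142.75 − 6q = 29 + 5.32q → q* = 10.0486, p* = 82.4585.
At the floor p = 107.9, quantity demanded = (142.75 − 107.9)/6 = 5.8083.
Sellers' marginal cost at q' = 5.8083: 29 + 5.32·5.8083 = 59.9002.
Δq = 10.0486 − 5.8083 = 4.2403; wedge = 107.9 − 59.9002 = 47.9998.
Welfare loss = ½ × 4.2403 × 47.9998 = 101.77.

101.77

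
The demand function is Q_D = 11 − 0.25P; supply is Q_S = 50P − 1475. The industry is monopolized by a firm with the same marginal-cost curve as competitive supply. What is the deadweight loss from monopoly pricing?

In inverse form: demand P = 44 − 4Q, supply P = 29.5 + 0.02Q.
Competitive equilibrium: 44 − 4Q = 29.5 + 0.02Q → Q* = 3.607, P* = 29.5721.
Marginal revenue: MR = 44 − 8Q. Set MR = MC: 44 − 8Q = 29.5 + 0.02Q → Q_m = 1.808.
Price P_m = 44 − 4·1.808 = 36.768; MC(Q_m) = 29.5 + 0.02·1.808 = 29.5362.
Competitive Q* = 3.607, so ΔQ = 1.799; wedge = 36.768 − 29.5362 = 7.2318.
The triangle = ½ × 1.799 × 7.2318 = 6.51.

6.51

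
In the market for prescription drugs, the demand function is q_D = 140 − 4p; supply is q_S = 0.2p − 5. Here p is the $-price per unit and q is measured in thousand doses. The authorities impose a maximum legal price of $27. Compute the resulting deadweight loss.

In inverse form: demand p = 35 − 0.25q, supply p = 25 + 5q.
Competitive equilibrium: 35 − 0.25q = 25 + 5q → q* = 1.9048, p* = 34.5238.
At the ceiling p = 27, quantity supplied = (27 − 25)/5 = 0.4.
Willingness to pay at q' = 0.4: 35 − 0.25·0.4 = 34.9.
Δq = 1.9048 − 0.4 = 1.5048; wedge = 34.9 − 27 = 7.9.
The triangle = ½ × 1.5048 × 7.9 = $5.94 thousand.

$5.94 thousand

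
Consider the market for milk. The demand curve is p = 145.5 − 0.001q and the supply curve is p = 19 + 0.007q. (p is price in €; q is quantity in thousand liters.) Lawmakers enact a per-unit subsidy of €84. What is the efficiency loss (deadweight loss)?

€441000 thousand

Competitive equilibrium: 145.5 − 0.001q = 19 + 0.007q → q* = 15812.5, p* = 129.6875.
The subsidy lowers effective supply by 84: p = 0.007q − 65.
New quantity: 145.5 − 0.001q = 0.007q − 65 → q' = 26312.5.
Overproduction Δq = 26312.5 − 15812.5 = 10500; wedge = subsidy = 84.
Welfare loss = ½ × 10500 × 84 = €441000 thousand.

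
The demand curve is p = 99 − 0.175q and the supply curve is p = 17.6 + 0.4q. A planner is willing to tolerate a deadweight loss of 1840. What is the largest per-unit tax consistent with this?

46

Competitive equilibrium: 99 − 0.175q = 17.6 + 0.4q → q* = 141.5652, p* = 74.2261.
A tax t gives Δq = t/0.575 and wedge t, so DWL = t²/1.15.
t²/1.15 = 1840 → t² = 2116 → t = 46.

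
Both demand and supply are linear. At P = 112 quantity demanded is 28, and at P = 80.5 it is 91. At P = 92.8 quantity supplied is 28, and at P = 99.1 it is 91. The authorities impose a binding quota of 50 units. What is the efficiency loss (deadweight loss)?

30

Demand slope = (80.5 − 112)/(91 − 28) = −0.5, so P = 126 − 0.5Q.
Supply slope = (99.1 − 92.8)/(91 − 28) = 0.1, so P = 90 + 0.1Q.
Competitive equilibrium: 126 − 0.5Q = 90 + 0.1Q → Q* = 60, P* = 96.
At Q = 50: demand price = 126 − 0.5·50 = 101; supply price = 90 + 0.1·50 = 95.
ΔQ = 60 − 50 = 10; wedge = 101 − 95 = 6.
The triangle = ½ × 10 × 6 = 30.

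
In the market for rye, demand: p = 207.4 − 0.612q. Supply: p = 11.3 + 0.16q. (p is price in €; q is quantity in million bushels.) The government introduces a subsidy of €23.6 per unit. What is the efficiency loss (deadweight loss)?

Competitive equilibrium: 207.4 − 0.612q = 11.3 + 0.16q → q* = 254.0155, p* = 51.9425.
The subsidy lowers effective supply by 23.6: p = 0.16q − 12.3.
New quantity: 207.4 − 0.612q = 0.16q − 12.3 → q' = 284.5855.
Overproduction Δq = 284.5855 − 254.0155 = 30.57; wedge = subsidy = 23.6.
Deadweight loss = ½ × 30.57 × 23.6 = €360.73 million.

€360.73 million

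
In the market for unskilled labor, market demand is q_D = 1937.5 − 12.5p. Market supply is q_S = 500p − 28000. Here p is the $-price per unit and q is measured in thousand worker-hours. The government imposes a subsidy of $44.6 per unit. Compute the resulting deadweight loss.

In inverse form: demand p = 155 − 0.08q, supply p = 56 + 0.002q.
Competitive equilibrium: 155 − 0.08q = 56 + 0.002q → q* = 1207.3171, p* = 58.4146.
The subsidy lowers effective supply by 44.6: p = 11.4 + 0.002q.
New quantity: 155 − 0.08q = 11.4 + 0.002q → q' = 1751.2195.
Overproduction Δq = 1751.2195 − 1207.3171 = 543.9024; wedge = subsidy = 44.6.
DWL = ½ × 543.9024 × 44.6 = $12129.02 thousand.

$12129.02 thousand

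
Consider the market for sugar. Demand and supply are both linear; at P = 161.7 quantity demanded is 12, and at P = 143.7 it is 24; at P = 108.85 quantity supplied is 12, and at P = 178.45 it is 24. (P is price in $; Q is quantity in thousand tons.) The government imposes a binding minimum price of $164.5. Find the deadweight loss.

$302.68 thousand

Demand slope = (143.7 − 161.7)/(24 − 12) = −1.5, so P = 179.7 − 1.5Q.
Supply slope = (178.45 − 108.85)/(24 − 12) = 5.8, so P = 39.25 + 5.8Q.
Competitive equilibrium: 179.7 − 1.5Q = 39.25 + 5.8Q → Q* = 19.2397, P* = 150.8404.
At the floor P = 164.5, quantity demanded = (179.7 − 164.5)/1.5 = 10.1333.
Sellers' marginal cost at Q' = 10.1333: 39.25 + 5.8·10.1333 = 98.0231.
ΔQ = 19.2397 − 10.1333 = 9.1064; wedge = 164.5 − 98.0231 = 66.4769.
The triangle = ½ × 9.1064 × 66.4769 = $302.68 thousand.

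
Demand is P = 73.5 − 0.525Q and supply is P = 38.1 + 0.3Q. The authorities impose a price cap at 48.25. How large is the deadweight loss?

33.98

Competitive equilibrium: 73.5 − 0.525Q = 38.1 + 0.3Q → Q* = 42.9091, P* = 50.9727.
At the ceiling P = 48.25, quantity supplied = (48.25 − 38.1)/0.3 = 33.8333.
Willingness to pay at Q' = 33.8333: 73.5 − 0.525·33.8333 = 55.7375.
ΔQ = 42.9091 − 33.8333 = 9.0758; wedge = 55.7375 − 48.25 = 7.4875.
Deadweight loss = ½ × 9.0758 × 7.4875 = 33.98.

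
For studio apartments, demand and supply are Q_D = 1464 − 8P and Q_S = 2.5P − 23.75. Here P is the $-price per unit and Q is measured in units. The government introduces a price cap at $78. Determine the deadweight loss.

In inverse form: demand P = 183 − 0.125Q, supply P = 9.5 + 0.4Q.
Competitive equilibrium: 183 − 0.125Q = 9.5 + 0.4Q → Q* = 330.4762, P* = 141.6905.
At the ceiling P = 78, quantity supplied = (78 − 9.5)/0.4 = 171.25.
Willingness to pay at Q' = 171.25: 183 − 0.125·171.25 = 161.5938.
ΔQ = 330.4762 − 171.25 = 159.2262; wedge = 161.5938 − 78 = 83.5938.
The triangle = ½ × 159.2262 × 83.5938 = $6655.16.

$6655.16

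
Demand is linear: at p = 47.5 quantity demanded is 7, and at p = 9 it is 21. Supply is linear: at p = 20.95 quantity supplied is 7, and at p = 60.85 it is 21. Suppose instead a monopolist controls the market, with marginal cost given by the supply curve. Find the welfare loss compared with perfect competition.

41.87

Demand slope = (9 − 47.5)/(21 − 7) = −2.75, so p = 66.75 − 2.75q.
Supply slope = (60.85 − 20.95)/(21 − 7) = 2.85, so p = 1 + 2.85q.
Competitive equilibrium: 66.75 − 2.75q = 1 + 2.85q → q* = 11.7411, p* = 34.4621.
Marginal revenue: MR = 66.75 − 5.5q. Set MR = MC: 66.75 − 5.5q = 1 + 2.85q → q_m = 7.8743.
Price p_m = 66.75 − 2.75·7.8743 = 45.0957; MC(q_m) = 1 + 2.85·7.8743 = 23.4418.
Competitive q* = 11.7411, so Δq = 3.8668; wedge = 45.0957 − 23.4418 = 21.6539.
DWL = ½ × 3.8668 × 21.6539 = 41.87.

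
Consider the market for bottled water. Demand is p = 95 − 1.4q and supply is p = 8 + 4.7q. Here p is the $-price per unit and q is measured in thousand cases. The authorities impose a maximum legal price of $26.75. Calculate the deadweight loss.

$321.88 thousand

Competitive equilibrium: 95 − 1.4q = 8 + 4.7q → q* = 14.2623, p* = 75.03279.
At the ceiling p = 26.75, quantity supplied = (26.75 − 8)/4.7 = 3.98936.
Willingness to pay at q' = 3.98936: 95 − 1.4·3.98936 = 89.4149.
Δq = 14.2623 − 3.98936 = 10.27294; wedge = 89.4149 − 26.75 = 62.6649.
DWL = ½ × 10.27294 × 62.6649 = $321.88 thousand.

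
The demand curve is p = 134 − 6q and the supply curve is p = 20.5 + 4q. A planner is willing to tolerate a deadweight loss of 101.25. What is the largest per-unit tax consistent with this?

45

Competitive equilibrium: 134 − 6q = 20.5 + 4q → q* = 11.35, p* = 65.9.
A tax t gives Δq = t/10 and wedge t, so DWL = t²/20.
t²/20 = 101.25 → t² = 2025 → t = 45.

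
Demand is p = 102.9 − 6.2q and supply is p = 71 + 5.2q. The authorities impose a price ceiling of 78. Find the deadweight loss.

12.02

Competitive equilibrium: 102.9 − 6.2q = 71 + 5.2q → q* = 2.7982, p* = 85.5509.
At the ceiling p = 78, quantity supplied = (78 − 71)/5.2 = 1.3462.
Willingness to pay at q' = 1.3462: 102.9 − 6.2·1.3462 = 94.5536.
Δq = 2.7982 − 1.3462 = 1.452; wedge = 94.5536 − 78 = 16.5536.
DWL = ½ × 1.452 × 16.5536 = 12.02.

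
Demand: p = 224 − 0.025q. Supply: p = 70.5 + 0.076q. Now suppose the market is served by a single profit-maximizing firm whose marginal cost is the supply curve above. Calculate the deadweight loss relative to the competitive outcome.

Competitive equilibrium: 224 − 0.025q = 70.5 + 0.076q → q* = 1519.802, p* = 186.005.
Marginal revenue: MR = 224 − 0.05q. Set MR = MC: 224 − 0.05q = 70.5 + 0.076q → q_m = 1218.254.
Price p_m = 224 − 0.025·1218.254 = 193.5437; MC(q_m) = 70.5 + 0.076·1218.254 = 163.0873.
Competitive q* = 1519.802, so Δq = 301.548; wedge = 193.5437 − 163.0873 = 30.4564.
The triangle = ½ × 301.548 × 30.4564 = 4592.03.

4592.03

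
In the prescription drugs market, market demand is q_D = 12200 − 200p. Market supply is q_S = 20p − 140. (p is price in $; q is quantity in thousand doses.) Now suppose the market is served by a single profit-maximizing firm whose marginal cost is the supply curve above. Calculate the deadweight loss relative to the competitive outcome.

In inverse form: demand p = 61 − 0.005q, supply p = 7 + 0.05q.
Competitive equilibrium: 61 − 0.005q = 7 + 0.05q → q* = 981.8182, p* = 56.0909.
Marginal revenue: MR = 61 − 0.01q. Set MR = MC: 61 − 0.01q = 7 + 0.05q → q_m = 900.
Price p_m = 61 − 0.005·900 = 56.5; MC(q_m) = 7 + 0.05·900 = 52.
Competitive q* = 981.8182, so Δq = 81.8182; wedge = 56.5 − 52 = 4.5.
Welfare loss = ½ × 81.8182 × 4.5 = $184.09 thousand.

$184.09 thousand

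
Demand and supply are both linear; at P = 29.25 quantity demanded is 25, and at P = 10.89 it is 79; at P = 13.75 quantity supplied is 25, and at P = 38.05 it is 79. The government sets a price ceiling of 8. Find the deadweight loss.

Demand slope = (10.89 − 29.25)/(79 − 25) = −0.34, so P = 37.75 − 0.34Q.
Supply slope = (38.05 − 13.75)/(79 − 25) = 0.45, so P = 2.5 + 0.45Q.
Competitive equilibrium: 37.75 − 0.34Q = 2.5 + 0.45Q → Q* = 44.62025, P* = 22.57911.
At the ceiling P = 8, quantity supplied = (8 − 2.5)/0.45 = 12.22222.
Willingness to pay at Q' = 12.22222: 37.75 − 0.34·12.22222 = 33.59445.
ΔQ = 44.62025 − 12.22222 = 32.39803; wedge = 33.59445 − 8 = 25.59445.
DWL = ½ × 32.39803 × 25.59445 = 414.60.

414.60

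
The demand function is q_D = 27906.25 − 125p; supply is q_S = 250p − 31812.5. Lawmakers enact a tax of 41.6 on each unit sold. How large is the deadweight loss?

72106.67

In inverse form: demand p = 223.25 − 0.008q, supply p = 127.25 + 0.004q.
Competitive equilibrium: 223.25 − 0.008q = 127.25 + 0.004q → q* = 8000, p* = 159.25.
With the tax, the buyer price exceeds the seller price by 41.6: (223.25 − 0.008q) − (127.25 + 0.004q) = 41.6 → q' = 4533.3333.
Δq = 8000 − 4533.3333 = 3466.6667; the wedge equals the tax, 41.6.
Welfare loss = ½ × 3466.6667 × 41.6 = 72106.67.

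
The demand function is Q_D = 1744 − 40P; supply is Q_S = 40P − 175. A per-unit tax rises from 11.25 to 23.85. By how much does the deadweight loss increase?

In inverse form: demand P = 43.6 − 0.025Q, supply P = 4.375 + 0.025Q.
Competitive equilibrium: 43.6 − 0.025Q = 4.375 + 0.025Q → Q* = 784.5, P* = 23.9875.
For a per-unit tax t: ΔQ = t/0.05, so DWL = ½·t·(t/0.05) = t²/0.1.
At t = 11.25: DWL = 1265.625. At t = 23.85: DWL = 5688.225.
Increase = 5688.225 − 1265.625 = 4422.60.

4422.60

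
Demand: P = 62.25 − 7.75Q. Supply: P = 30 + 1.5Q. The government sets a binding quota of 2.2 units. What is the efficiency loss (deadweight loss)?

Competitive equilibrium: 62.25 − 7.75Q = 30 + 1.5Q → Q* = 3.4865, P* = 35.2297.
At Q = 2.2: demand price = 62.25 − 7.75·2.2 = 45.2; supply price = 30 + 1.5·2.2 = 33.3.
ΔQ = 3.4865 − 2.2 = 1.2865; wedge = 45.2 − 33.3 = 11.9.
The triangle = ½ × 1.2865 × 11.9 = 7.65.

7.65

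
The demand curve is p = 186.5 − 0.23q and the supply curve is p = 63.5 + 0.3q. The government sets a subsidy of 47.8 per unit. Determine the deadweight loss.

Competitive equilibrium: 186.5 − 0.23q = 63.5 + 0.3q → q* = 232.0755, p* = 133.1226.
The subsidy lowers effective supply by 47.8: p = 15.7 + 0.3q.
New quantity: 186.5 − 0.23q = 15.7 + 0.3q → q' = 322.2642.
Overproduction Δq = 322.2642 − 232.0755 = 90.1887; wedge = subsidy = 47.8.
DWL = ½ × 90.1887 × 47.8 = 2155.51.

2155.51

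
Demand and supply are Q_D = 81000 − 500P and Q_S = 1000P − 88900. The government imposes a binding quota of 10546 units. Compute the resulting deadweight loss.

286516.24

In inverse form: demand P = 162 − 0.002Q, supply P = 88.9 + 0.001Q.
Competitive equilibrium: 162 − 0.002Q = 88.9 + 0.001Q → Q* = 24366.6667, P* = 113.2667.
At Q = 10546: demand price = 162 − 0.002·10546 = 140.908; supply price = 88.9 + 0.001·10546 = 99.446.
ΔQ = 24366.6667 − 10546 = 13820.6667; wedge = 140.908 − 99.446 = 41.462.
DWL = ½ × 13820.6667 × 41.462 = 286516.24.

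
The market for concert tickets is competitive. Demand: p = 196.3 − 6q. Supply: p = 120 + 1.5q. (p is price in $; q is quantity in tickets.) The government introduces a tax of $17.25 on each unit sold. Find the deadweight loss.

$19.84

Competitive equilibrium: 196.3 − 6q = 120 + 1.5q → q* = 10.1733, p* = 135.26.
With the tax, the buyer price exceeds the seller price by 17.25: (196.3 − 6q) − (120 + 1.5q) = 17.25 → q' = 7.8733.
Δq = 10.1733 − 7.8733 = 2.3; the wedge equals the tax, 17.25.
DWL = ½ × 2.3 × 17.25 = $19.84.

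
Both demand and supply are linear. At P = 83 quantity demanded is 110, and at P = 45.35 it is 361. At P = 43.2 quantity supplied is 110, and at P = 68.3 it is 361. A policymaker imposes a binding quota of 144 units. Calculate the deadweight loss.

1959.38

Demand slope = (45.35 − 83)/(361 − 110) = −0.15, so P = 99.5 − 0.15Q.
Supply slope = (68.3 − 43.2)/(361 − 110) = 0.1, so P = 32.2 + 0.1Q.
Competitive equilibrium: 99.5 − 0.15Q = 32.2 + 0.1Q → Q* = 269.2, P* = 59.12.
At Q = 144: demand price = 99.5 − 0.15·144 = 77.9; supply price = 32.2 + 0.1·144 = 46.6.
ΔQ = 269.2 − 144 = 125.2; wedge = 77.9 − 46.6 = 31.3.
Welfare loss = ½ × 125.2 × 31.3 = 1959.38.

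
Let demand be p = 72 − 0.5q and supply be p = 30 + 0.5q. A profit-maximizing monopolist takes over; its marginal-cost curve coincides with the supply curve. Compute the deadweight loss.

98

Competitive equilibrium: 72 − 0.5q = 30 + 0.5q → q* = 42, p* = 51.
Marginal revenue: MR = 72 − q. Set MR = MC: 72 − q = 30 + 0.5q → q_m = 28.
Price p_m = 72 − 0.5·28 = 58; MC(q_m) = 30 + 0.5·28 = 44.
Competitive q* = 42, so Δq = 14; wedge = 58 − 44 = 14.
The triangle = ½ × 14 × 14 = 98.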